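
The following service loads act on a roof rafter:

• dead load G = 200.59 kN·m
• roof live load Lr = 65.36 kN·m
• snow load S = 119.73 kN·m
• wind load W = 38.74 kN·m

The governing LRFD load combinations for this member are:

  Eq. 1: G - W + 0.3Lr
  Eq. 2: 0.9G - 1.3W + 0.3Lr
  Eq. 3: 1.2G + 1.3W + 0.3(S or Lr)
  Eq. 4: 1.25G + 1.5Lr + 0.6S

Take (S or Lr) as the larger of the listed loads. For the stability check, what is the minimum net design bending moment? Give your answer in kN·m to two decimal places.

149.78 kN·m

(S or Lr) → S = 119.73 kN·m.
Eq. 1: 1.0(200.59) - 1.0(38.74) + 0.3(65.36) = 200.59 - 38.74 + 19.61 = 181.46
Eq. 2: 0.9(200.59) - 1.3(38.74) + 0.3(65.36) = 180.53 - 50.36 + 19.61 = 149.78
Eq. 3: 1.2(200.59) + 1.3(38.74) + 0.3(119.73) = 240.71 + 50.36 + 35.92 = 326.99
Eq. 4: 1.25(200.59) + 1.5(65.36) + 0.6(119.73) = 250.74 + 98.04 + 71.84 = 420.62
Combination 2 gives the minimum: 149.78 kN·m.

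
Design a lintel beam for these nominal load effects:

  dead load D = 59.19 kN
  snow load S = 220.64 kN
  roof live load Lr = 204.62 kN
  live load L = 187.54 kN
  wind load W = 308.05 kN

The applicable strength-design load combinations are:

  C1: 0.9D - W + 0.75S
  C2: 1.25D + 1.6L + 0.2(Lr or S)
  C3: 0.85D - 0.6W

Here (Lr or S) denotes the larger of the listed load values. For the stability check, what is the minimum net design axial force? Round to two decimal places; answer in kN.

(Lr or S) → S = 220.64 kN.
C1: 0.9(59.19) - 1.0(308.05) + 0.75(220.64) = -89.30
C2: 1.25(59.19) + 1.6(187.54) + 0.2(220.64) = 418.18
C3: 0.85(59.19) - 0.6(308.05) = -134.52
Combination 3 gives the minimum: -134.52 kN.

-134.52 kN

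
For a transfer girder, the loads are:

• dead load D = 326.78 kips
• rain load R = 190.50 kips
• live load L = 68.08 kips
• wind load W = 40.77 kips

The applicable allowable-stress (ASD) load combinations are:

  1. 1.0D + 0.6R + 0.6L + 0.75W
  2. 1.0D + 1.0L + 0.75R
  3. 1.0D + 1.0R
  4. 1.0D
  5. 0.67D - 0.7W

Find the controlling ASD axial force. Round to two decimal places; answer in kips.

537.74 kips

1. 1.0(326.78) + 0.6(190.50) + 0.6(68.08) + 0.75(40.77) = 326.78 + 114.30 + 40.85 + 30.58 = 512.51
2. 1.0(326.78) + 1.0(68.08) + 0.75(190.50) = 326.78 + 68.08 + 142.88 = 537.74
3. 1.0(326.78) + 1.0(190.50) = 326.78 + 190.50 = 517.28
4. 1.0(326.78) = 326.78
5. 0.67(326.78) - 0.7(40.77) = 218.94 - 28.54 = 190.40
Maximum is from combination 2.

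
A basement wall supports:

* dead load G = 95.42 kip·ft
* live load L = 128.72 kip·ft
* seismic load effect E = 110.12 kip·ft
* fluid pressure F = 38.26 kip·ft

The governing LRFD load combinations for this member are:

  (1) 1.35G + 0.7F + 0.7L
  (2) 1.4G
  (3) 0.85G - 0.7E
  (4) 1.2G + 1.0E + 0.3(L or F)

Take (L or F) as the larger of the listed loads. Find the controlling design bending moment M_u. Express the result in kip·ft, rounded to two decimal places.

(L or F) → L = 128.72 kip·ft.
(1) 1.35(95.42) + 0.7(38.26) + 0.7(128.72) = 128.82 + 26.78 + 90.10 = 245.70
(2) 1.4(95.42) = 133.59
(3) 0.85(95.42) - 0.7(110.12) = 4.02
(4) 1.2(95.42) + 1.0(110.12) + 0.3(128.72) = 114.50 + 110.12 + 38.62 = 263.24
The controlling combination is 4, giving 263.24 kip·ft.

263.24 kip·ft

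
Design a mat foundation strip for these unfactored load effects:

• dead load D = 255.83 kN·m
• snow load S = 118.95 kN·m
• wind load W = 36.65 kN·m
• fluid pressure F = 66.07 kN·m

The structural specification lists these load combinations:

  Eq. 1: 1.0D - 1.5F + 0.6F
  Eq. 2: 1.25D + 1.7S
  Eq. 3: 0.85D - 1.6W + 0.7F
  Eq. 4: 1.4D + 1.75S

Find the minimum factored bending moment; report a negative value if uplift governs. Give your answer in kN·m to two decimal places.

Eq. 1: 1.0(255.83) - 1.5(66.07) + 0.6(66.07) = 196.37
Eq. 2: 1.25(255.83) + 1.7(118.95) = 522.00
Eq. 3: 0.85(255.83) - 1.6(36.65) + 0.7(66.07) = 205.06
Eq. 4: 1.4(255.83) + 1.75(118.95) = 358.16 + 208.16 = 566.32
Combination 1 gives the minimum: 196.37 kN·m.

196.37 kN·m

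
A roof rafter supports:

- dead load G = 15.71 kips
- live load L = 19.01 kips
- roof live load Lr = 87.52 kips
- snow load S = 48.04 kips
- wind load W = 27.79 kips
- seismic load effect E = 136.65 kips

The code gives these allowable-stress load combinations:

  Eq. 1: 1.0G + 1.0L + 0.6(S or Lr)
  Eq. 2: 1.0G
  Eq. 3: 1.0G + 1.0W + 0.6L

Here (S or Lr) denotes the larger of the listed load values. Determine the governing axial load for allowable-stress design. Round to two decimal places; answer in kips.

87.23 kips

(S or Lr) → Lr = 87.52 kips.
Eq. 1: 1.0(15.71) + 1.0(19.01) + 0.6(87.52) = 15.71 + 19.01 + 52.51 = 87.23
Eq. 2: 1.0(15.71) = 15.71
Eq. 3: 1.0(15.71) + 1.0(27.79) + 0.6(19.01) = 15.71 + 27.79 + 11.41 = 54.91
Maximum is from combination 1.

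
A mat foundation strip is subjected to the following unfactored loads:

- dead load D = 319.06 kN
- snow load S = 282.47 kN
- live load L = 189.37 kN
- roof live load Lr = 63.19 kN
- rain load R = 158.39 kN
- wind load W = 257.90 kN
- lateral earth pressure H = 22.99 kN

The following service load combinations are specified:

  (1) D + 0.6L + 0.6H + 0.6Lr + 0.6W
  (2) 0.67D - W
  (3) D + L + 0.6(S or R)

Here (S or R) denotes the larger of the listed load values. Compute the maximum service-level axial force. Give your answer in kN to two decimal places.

677.91 kN

(S or R) → S = 282.47 kN.
(1) 1.0(319.06) + 0.6(189.37) + 0.6(22.99) + 0.6(63.19) + 0.6(257.90) = 639.13
(2) 0.67(319.06) - 1.0(257.90) = 213.77 - 257.90 = -44.13
(3) 1.0(319.06) + 1.0(189.37) + 0.6(282.47) = 319.06 + 189.37 + 169.48 = 677.91
Combination 3 governs: N = 677.91 kN.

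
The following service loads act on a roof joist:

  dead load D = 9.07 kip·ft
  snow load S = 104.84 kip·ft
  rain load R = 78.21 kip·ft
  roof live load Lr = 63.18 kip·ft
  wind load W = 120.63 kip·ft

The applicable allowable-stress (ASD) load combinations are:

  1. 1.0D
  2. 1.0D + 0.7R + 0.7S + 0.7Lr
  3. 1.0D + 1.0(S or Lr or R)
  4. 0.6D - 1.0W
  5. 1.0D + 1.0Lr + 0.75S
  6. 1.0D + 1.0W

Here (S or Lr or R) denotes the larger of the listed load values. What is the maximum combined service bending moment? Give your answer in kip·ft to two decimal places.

(S or Lr or R) → S = 104.84 kip·ft.
1. 1.0(9.07) = 9.07
2. 1.0(9.07) + 0.7(78.21) + 0.7(104.84) + 0.7(63.18) = 181.43
3. 1.0(9.07) + 1.0(104.84) = 9.07 + 104.84 = 113.91
4. 0.6(9.07) - 1.0(120.63) = 5.44 - 120.63 = -115.19
5. 1.0(9.07) + 1.0(63.18) + 0.75(104.84) = 9.07 + 63.18 + 78.63 = 150.88
6. 1.0(9.07) + 1.0(120.63) = 9.07 + 120.63 = 129.70
Maximum is from combination 2.

181.43 kip·ft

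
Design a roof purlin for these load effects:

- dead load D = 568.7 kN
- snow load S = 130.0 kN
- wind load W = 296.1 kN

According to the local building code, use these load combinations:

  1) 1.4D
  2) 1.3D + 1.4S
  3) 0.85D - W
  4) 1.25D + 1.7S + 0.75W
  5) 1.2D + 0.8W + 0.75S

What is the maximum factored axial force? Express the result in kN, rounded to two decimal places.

1153.95 kN

1) 1.4(568.7) = 796.18
2) 1.3(568.7) + 1.4(130.0) = 739.31 + 182.00 = 921.31
3) 0.85(568.7) - 1.0(296.1) = 483.40 - 296.10 = 187.30
4) 1.25(568.7) + 1.7(130.0) + 0.75(296.1) = 1153.95
5) 1.2(568.7) + 0.8(296.1) + 0.75(130.0) = 682.44 + 236.88 + 97.50 = 1016.82
Combination 4 governs: N_u = 1153.95 kN.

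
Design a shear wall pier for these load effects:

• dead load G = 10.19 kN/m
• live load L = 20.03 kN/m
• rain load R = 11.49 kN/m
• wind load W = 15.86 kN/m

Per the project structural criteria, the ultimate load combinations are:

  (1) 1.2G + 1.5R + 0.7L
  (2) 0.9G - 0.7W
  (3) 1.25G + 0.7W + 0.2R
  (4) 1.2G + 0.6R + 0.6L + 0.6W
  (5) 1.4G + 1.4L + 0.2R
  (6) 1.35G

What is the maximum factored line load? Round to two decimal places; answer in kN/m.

44.61 kN/m

(1) 1.2(10.19) + 1.5(11.49) + 0.7(20.03) = 43.48
(2) 0.9(10.19) - 0.7(15.86) = 9.17 - 11.10 = -1.93
(3) 1.25(10.19) + 0.7(15.86) + 0.2(11.49) = 12.74 + 11.10 + 2.30 = 26.14
(4) 1.2(10.19) + 0.6(11.49) + 0.6(20.03) + 0.6(15.86) = 12.23 + 6.89 + 12.02 + 9.52 = 40.66
(5) 1.4(10.19) + 1.4(20.03) + 0.2(11.49) = 14.27 + 28.04 + 2.30 = 44.61
(6) 1.35(10.19) = 13.76
Combination 5 governs: w_u = 44.61 kN/m.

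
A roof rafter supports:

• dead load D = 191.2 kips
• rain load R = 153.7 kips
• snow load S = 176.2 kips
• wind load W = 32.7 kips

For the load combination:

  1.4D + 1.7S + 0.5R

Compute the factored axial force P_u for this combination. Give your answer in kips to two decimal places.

644.07 kips

1.4(191.2) + 1.7(176.2) + 0.5(153.7) = 267.68 + 299.54 + 76.85 = 644.07
P_u = 644.07 kips.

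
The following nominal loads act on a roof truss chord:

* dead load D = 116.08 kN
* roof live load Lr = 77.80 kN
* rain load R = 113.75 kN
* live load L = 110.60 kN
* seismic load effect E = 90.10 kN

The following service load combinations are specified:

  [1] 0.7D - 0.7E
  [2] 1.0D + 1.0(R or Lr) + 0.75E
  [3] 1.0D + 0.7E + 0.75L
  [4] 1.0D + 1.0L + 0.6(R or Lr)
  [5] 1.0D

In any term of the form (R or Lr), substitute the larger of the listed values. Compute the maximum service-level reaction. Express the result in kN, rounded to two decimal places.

297.41 kN

(R or Lr) → R = 113.75 kN.
[1] 0.7(116.08) - 0.7(90.10) = 81.26 - 63.07 = 18.19
[2] 1.0(116.08) + 1.0(113.75) + 0.75(90.10) = 116.08 + 113.75 + 67.58 = 297.41
[3] 1.0(116.08) + 0.7(90.10) + 0.75(110.60) = 116.08 + 63.07 + 82.95 = 262.10
[4] 1.0(116.08) + 1.0(110.60) + 0.6(113.75) = 116.08 + 110.60 + 68.25 = 294.93
[5] 1.0(116.08) = 116.08
The controlling combination is 2, giving 297.41 kN.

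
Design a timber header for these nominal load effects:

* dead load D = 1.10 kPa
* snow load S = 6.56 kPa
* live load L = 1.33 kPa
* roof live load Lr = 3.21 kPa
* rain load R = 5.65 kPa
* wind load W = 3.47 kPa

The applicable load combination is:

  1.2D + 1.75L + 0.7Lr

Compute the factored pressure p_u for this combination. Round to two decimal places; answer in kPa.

1.2(1.10) + 1.75(1.33) + 0.7(3.21) = 5.89
p_u = 5.89 kPa.

5.89 kPa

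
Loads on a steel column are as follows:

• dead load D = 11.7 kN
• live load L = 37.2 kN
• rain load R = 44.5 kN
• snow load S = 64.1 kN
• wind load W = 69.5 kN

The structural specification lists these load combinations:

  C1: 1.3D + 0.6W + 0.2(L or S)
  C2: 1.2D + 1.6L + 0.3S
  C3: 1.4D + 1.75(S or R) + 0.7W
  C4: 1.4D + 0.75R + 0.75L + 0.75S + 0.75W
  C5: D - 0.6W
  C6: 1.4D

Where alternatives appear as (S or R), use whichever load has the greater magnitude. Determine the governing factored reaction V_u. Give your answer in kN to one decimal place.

(L or S) → S = 64.1 kN; (S or R) → S = 64.1 kN.
C1: 1.3(11.7) + 0.6(69.5) + 0.2(64.1) = 15.2 + 41.7 + 12.8 = 69.7
C2: 1.2(11.7) + 1.6(37.2) + 0.3(64.1) = 92.8
C3: 1.4(11.7) + 1.75(64.1) + 0.7(69.5) = 177.2
C4: 1.4(11.7) + 0.75(44.5) + 0.75(37.2) + 0.75(64.1) + 0.75(69.5) = 16.4 + 33.4 + 27.9 + 48.1 + 52.1 = 177.9
C5: 1.0(11.7) - 0.6(69.5) = 11.7 - 41.7 = -30.0
C6: 1.4(11.7) = 16.4
The controlling combination is 4, giving 177.9 kN.

177.9 kN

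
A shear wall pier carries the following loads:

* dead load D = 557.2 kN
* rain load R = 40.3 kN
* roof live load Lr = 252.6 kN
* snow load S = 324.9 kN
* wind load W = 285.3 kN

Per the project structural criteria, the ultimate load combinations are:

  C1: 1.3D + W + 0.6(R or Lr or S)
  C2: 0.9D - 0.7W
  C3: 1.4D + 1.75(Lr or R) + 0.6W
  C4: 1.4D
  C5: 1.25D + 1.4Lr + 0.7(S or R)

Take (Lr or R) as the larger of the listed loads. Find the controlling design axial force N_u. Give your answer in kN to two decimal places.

(R or Lr or S) → S = 324.9 kN; (Lr or R) → Lr = 252.6 kN; (S or R) → S = 324.9 kN.
C1: 1.3(557.2) + 1.0(285.3) + 0.6(324.9) = 1204.60
C2: 0.9(557.2) - 0.7(285.3) = 301.77
C3: 1.4(557.2) + 1.75(252.6) + 0.6(285.3) = 1393.31
C4: 1.4(557.2) = 780.08
C5: 1.25(557.2) + 1.4(252.6) + 0.7(324.9) = 1277.57
Maximum is from combination 3.

1393.31 kN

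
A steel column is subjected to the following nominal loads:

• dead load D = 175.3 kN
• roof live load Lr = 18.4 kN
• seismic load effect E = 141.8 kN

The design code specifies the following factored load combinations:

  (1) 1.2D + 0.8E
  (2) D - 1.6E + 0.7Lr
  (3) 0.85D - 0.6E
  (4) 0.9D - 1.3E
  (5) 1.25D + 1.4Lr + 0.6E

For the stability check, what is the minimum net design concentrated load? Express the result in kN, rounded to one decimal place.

(1) 1.2(175.3) + 0.8(141.8) = 210.4 + 113.4 = 323.8
(2) 1.0(175.3) - 1.6(141.8) + 0.7(18.4) = 175.3 - 226.9 + 12.9 = -38.7
(3) 0.85(175.3) - 0.6(141.8) = 149.0 - 85.1 = 63.9
(4) 0.9(175.3) - 1.3(141.8) = -26.6
(5) 1.25(175.3) + 1.4(18.4) + 0.6(141.8) = 219.1 + 25.8 + 85.1 = 330.0
Combination 2 gives the minimum: -38.7 kN.

-38.7 kN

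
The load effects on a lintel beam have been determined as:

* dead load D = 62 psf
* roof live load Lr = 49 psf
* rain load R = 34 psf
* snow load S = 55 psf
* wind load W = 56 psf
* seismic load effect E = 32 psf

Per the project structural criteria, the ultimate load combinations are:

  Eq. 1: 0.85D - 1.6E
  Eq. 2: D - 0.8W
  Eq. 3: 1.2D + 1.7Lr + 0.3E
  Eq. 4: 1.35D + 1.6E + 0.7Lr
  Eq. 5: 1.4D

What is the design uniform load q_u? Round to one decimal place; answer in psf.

169.2 psf

Eq. 1: 0.85(62) - 1.6(32) = 52.7 - 51.2 = 1.5
Eq. 2: 1.0(62) - 0.8(56) = 62.0 - 44.8 = 17.2
Eq. 3: 1.2(62) + 1.7(49) + 0.3(32) = 74.4 + 83.3 + 9.6 = 167.3
Eq. 4: 1.35(62) + 1.6(32) + 0.7(49) = 83.7 + 51.2 + 34.3 = 169.2
Eq. 5: 1.4(62) = 86.8
The controlling combination is 4, giving 169.2 psf.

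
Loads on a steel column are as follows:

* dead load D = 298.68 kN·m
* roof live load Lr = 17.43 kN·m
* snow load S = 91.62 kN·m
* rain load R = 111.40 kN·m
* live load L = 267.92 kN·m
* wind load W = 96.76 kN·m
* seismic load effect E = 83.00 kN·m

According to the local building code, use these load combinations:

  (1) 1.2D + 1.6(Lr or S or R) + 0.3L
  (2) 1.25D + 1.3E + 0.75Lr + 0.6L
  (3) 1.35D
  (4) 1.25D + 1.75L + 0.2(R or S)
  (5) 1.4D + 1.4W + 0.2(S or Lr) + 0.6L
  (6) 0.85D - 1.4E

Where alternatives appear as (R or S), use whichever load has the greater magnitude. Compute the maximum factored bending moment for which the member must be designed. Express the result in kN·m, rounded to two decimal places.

864.49 kN·m

(Lr or S or R) → R = 111.40 kN·m; (R or S) → R = 111.40 kN·m; (S or Lr) → S = 91.62 kN·m.
(1) 1.2(298.68) + 1.6(111.40) + 0.3(267.92) = 617.03
(2) 1.25(298.68) + 1.3(83.00) + 0.75(17.43) + 0.6(267.92) = 655.07
(3) 1.35(298.68) = 403.22
(4) 1.25(298.68) + 1.75(267.92) + 0.2(111.40) = 864.49
(5) 1.4(298.68) + 1.4(96.76) + 0.2(91.62) + 0.6(267.92) = 732.69
(6) 0.85(298.68) - 1.4(83.00) = 137.68
Maximum is from combination 4.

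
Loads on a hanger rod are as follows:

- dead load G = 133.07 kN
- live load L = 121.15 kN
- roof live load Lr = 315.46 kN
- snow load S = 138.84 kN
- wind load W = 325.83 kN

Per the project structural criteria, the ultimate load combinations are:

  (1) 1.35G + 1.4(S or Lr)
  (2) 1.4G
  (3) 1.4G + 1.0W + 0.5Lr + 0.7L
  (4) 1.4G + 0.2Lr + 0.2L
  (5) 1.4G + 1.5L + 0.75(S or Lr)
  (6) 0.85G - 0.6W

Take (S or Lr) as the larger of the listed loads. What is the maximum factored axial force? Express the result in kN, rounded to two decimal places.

754.66 kN

(S or Lr) → Lr = 315.46 kN.
(1) 1.35(133.07) + 1.4(315.46) = 621.29
(2) 1.4(133.07) = 186.30
(3) 1.4(133.07) + 1.0(325.83) + 0.5(315.46) + 0.7(121.15) = 754.66
(4) 1.4(133.07) + 0.2(315.46) + 0.2(121.15) = 273.62
(5) 1.4(133.07) + 1.5(121.15) + 0.75(315.46) = 604.62
(6) 0.85(133.07) - 0.6(325.83) = -82.39
Combination 3 governs: N_u = 754.66 kN.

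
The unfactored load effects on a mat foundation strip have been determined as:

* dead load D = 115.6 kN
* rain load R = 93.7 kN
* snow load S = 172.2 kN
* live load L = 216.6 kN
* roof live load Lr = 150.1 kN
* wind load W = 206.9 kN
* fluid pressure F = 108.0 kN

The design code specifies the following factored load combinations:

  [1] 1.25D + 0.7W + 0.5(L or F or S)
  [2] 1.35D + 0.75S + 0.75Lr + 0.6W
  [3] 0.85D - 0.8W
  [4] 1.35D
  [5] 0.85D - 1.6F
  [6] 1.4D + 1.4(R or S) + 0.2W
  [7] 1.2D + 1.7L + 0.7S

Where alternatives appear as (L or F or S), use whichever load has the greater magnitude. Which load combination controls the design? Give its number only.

(L or F or S) → L = 216.6 kN; (R or S) → S = 172.2 kN.
[1] 1.25(115.6) + 0.7(206.9) + 0.5(216.6) = 397.63
[2] 1.35(115.6) + 0.75(172.2) + 0.75(150.1) + 0.6(206.9) = 521.93
[3] 0.85(115.6) - 0.8(206.9) = -67.26
[4] 1.35(115.6) = 156.06
[5] 0.85(115.6) - 1.6(108.0) = -74.54
[6] 1.4(115.6) + 1.4(172.2) + 0.2(206.9) = 444.30
[7] 1.2(115.6) + 1.7(216.6) + 0.7(172.2) = 627.48
The largest value is 627.48 kN from combination 7.

Combination 7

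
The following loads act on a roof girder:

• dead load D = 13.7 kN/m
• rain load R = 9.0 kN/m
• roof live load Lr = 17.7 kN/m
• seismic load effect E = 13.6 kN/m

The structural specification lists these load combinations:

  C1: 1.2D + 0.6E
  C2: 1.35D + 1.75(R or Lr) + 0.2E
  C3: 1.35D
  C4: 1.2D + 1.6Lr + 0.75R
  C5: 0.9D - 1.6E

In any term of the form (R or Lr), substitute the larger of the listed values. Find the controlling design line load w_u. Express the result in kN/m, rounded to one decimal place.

52.2 kN/m

(R or Lr) → Lr = 17.7 kN/m.
C1: 1.2(13.7) + 0.6(13.6) = 16.4 + 8.2 = 24.6
C2: 1.35(13.7) + 1.75(17.7) + 0.2(13.6) = 18.5 + 31.0 + 2.7 = 52.2
C3: 1.35(13.7) = 18.5
C4: 1.2(13.7) + 1.6(17.7) + 0.75(9.0) = 16.4 + 28.3 + 6.8 = 51.5
C5: 0.9(13.7) - 1.6(13.6) = -9.4
The controlling combination is 2, giving 52.2 kN/m.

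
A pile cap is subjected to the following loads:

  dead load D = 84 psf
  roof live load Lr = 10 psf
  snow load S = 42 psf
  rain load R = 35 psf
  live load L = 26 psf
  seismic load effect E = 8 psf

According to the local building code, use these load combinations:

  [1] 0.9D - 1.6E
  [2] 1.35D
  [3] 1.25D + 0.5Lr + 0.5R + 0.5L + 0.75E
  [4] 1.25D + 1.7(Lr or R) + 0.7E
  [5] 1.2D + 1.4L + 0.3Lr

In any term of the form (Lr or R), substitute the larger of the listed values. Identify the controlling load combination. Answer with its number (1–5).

(Lr or R) → R = 35 psf.
[1] 0.9(84) - 1.6(8) = 75.60 - 12.80 = 62.80
[2] 1.35(84) = 113.40
[3] 1.25(84) + 0.5(10) + 0.5(35) + 0.5(26) + 0.75(8) = 105.00 + 5.00 + 17.50 + 13.00 + 6.00 = 146.50
[4] 1.25(84) + 1.7(35) + 0.7(8) = 105.00 + 59.50 + 5.60 = 170.10
[5] 1.2(84) + 1.4(26) + 0.3(10) = 100.80 + 36.40 + 3.00 = 140.20
The largest value is 170.10 psf from combination 4.

Combination 4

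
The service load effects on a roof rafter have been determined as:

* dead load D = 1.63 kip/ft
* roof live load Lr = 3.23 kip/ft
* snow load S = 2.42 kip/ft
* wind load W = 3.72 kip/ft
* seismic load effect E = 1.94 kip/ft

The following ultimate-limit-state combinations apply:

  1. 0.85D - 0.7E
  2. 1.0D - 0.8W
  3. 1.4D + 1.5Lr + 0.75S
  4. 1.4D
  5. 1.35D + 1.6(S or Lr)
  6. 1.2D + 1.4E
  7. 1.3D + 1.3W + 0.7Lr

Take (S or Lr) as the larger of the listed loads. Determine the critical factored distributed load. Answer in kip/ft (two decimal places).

(S or Lr) → Lr = 3.23 kip/ft.
1. 0.85(1.63) - 0.7(1.94) = 1.39 - 1.36 = 0.03
2. 1.0(1.63) - 0.8(3.72) = 1.63 - 2.98 = -1.35
3. 1.4(1.63) + 1.5(3.23) + 0.75(2.42) = 8.94
4. 1.4(1.63) = 2.28
5. 1.35(1.63) + 1.6(3.23) = 2.20 + 5.17 = 7.37
6. 1.2(1.63) + 1.4(1.94) = 4.67
7. 1.3(1.63) + 1.3(3.72) + 0.7(3.23) = 2.12 + 4.84 + 2.26 = 9.22
Maximum is from combination 7.

9.22 kip/ft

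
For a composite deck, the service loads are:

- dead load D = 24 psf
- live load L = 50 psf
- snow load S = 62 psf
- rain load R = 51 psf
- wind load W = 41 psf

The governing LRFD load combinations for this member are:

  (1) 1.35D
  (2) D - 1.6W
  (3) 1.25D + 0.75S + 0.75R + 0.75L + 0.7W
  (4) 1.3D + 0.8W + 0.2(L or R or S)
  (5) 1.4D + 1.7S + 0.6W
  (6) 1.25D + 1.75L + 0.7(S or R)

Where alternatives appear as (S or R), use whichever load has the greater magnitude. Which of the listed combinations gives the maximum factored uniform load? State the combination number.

Combination 3

(L or R or S) → S = 62 psf; (S or R) → S = 62 psf.
(1) 1.35(24) = 32.4
(2) 1.0(24) - 1.6(41) = 24.0 - 65.6 = -41.6
(3) 1.25(24) + 0.75(62) + 0.75(51) + 0.75(50) + 0.7(41) = 30.0 + 46.5 + 38.3 + 37.5 + 28.7 = 181.0
(4) 1.3(24) + 0.8(41) + 0.2(62) = 31.2 + 32.8 + 12.4 = 76.4
(5) 1.4(24) + 1.7(62) + 0.6(41) = 33.6 + 105.4 + 24.6 = 163.6
(6) 1.25(24) + 1.75(50) + 0.7(62) = 30.0 + 87.5 + 43.4 = 160.9
The largest value is 181.0 psf from combination 3.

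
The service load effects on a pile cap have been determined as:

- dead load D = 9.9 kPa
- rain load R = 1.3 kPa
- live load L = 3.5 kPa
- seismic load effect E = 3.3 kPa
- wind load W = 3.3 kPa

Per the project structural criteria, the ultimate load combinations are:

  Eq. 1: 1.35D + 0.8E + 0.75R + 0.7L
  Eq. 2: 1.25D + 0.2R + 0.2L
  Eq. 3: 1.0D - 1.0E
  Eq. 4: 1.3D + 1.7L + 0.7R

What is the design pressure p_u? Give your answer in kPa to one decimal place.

Eq. 1: 1.35(9.9) + 0.8(3.3) + 0.75(1.3) + 0.7(3.5) = 19.4
Eq. 2: 1.25(9.9) + 0.2(1.3) + 0.2(3.5) = 13.3
Eq. 3: 1.0(9.9) - 1.0(3.3) = 6.6
Eq. 4: 1.3(9.9) + 1.7(3.5) + 0.7(1.3) = 19.7
The controlling combination is 4, giving 19.7 kPa.

19.7 kPa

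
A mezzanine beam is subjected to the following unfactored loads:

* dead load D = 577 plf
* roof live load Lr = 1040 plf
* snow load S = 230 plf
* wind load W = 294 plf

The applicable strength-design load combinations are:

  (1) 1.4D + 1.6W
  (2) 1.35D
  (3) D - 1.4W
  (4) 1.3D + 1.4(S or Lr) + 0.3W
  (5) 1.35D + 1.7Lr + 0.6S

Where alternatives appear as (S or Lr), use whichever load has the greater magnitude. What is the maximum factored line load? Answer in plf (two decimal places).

(S or Lr) → Lr = 1040 plf.
(1) 1.4(577) + 1.6(294) = 807.80 + 470.40 = 1278.20
(2) 1.35(577) = 778.95
(3) 1.0(577) - 1.4(294) = 577.00 - 411.60 = 165.40
(4) 1.3(577) + 1.4(1040) + 0.3(294) = 750.10 + 1456.00 + 88.20 = 2294.30
(5) 1.35(577) + 1.7(1040) + 0.6(230) = 778.95 + 1768.00 + 138.00 = 2684.95
Combination 5 governs: w_u = 2684.95 plf.

2684.95 plf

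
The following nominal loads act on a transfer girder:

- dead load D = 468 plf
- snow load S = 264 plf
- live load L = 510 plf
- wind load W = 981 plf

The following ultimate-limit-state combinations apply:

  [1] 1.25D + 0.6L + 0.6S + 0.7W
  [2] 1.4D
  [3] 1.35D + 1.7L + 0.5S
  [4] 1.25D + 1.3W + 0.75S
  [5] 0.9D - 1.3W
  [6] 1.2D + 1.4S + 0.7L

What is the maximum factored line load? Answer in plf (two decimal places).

2058.30 plf

[1] 1.25(468) + 0.6(510) + 0.6(264) + 0.7(981) = 585.00 + 306.00 + 158.40 + 686.70 = 1736.10
[2] 1.4(468) = 655.20
[3] 1.35(468) + 1.7(510) + 0.5(264) = 631.80 + 867.00 + 132.00 = 1630.80
[4] 1.25(468) + 1.3(981) + 0.75(264) = 585.00 + 1275.30 + 198.00 = 2058.30
[5] 0.9(468) - 1.3(981) = 421.20 - 1275.30 = -854.10
[6] 1.2(468) + 1.4(264) + 0.7(510) = 561.60 + 369.60 + 357.00 = 1288.20
Combination 4 governs: w_u = 2058.30 plf.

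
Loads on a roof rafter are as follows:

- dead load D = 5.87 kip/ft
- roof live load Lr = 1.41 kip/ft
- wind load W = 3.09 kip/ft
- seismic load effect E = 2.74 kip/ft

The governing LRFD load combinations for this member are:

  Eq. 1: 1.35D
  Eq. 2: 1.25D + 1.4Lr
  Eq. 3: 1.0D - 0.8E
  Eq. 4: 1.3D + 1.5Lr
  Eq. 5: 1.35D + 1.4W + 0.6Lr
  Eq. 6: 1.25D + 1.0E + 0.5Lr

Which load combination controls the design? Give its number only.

Eq. 1: 1.35(5.87) = 7.92
Eq. 2: 1.25(5.87) + 1.4(1.41) = 9.31
Eq. 3: 1.0(5.87) - 0.8(2.74) = 3.68
Eq. 4: 1.3(5.87) + 1.5(1.41) = 9.75
Eq. 5: 1.35(5.87) + 1.4(3.09) + 0.6(1.41) = 13.10
Eq. 6: 1.25(5.87) + 1.0(2.74) + 0.5(1.41) = 10.78
The largest value is 13.10 kip/ft from combination 5.

Combination 5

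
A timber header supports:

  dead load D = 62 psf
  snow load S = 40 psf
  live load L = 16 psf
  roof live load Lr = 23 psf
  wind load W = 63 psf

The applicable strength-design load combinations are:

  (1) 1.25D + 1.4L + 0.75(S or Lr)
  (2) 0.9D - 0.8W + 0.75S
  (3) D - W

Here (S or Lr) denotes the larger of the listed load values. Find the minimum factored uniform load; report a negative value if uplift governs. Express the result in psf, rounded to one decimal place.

(S or Lr) → S = 40 psf.
(1) 1.25(62) + 1.4(16) + 0.75(40) = 77.5 + 22.4 + 30.0 = 129.9
(2) 0.9(62) - 0.8(63) + 0.75(40) = 55.8 - 50.4 + 30.0 = 35.4
(3) 1.0(62) - 1.0(63) = 62.0 - 63.0 = -1.0
Combination 3 gives the minimum: -1.0 psf.

-1.0 psf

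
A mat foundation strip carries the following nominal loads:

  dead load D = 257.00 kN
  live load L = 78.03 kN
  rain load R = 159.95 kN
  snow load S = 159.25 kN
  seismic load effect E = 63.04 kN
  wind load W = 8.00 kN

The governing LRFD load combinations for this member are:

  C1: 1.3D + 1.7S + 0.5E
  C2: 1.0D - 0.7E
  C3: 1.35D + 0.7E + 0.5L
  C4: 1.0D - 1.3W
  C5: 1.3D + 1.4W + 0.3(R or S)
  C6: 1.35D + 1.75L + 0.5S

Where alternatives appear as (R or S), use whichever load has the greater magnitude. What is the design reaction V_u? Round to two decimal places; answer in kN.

(R or S) → R = 159.95 kN.
C1: 1.3(257.00) + 1.7(159.25) + 0.5(63.04) = 334.10 + 270.73 + 31.52 = 636.35
C2: 1.0(257.00) - 0.7(63.04) = 257.00 - 44.13 = 212.87
C3: 1.35(257.00) + 0.7(63.04) + 0.5(78.03) = 430.09
C4: 1.0(257.00) - 1.3(8.00) = 257.00 - 10.40 = 246.60
C5: 1.3(257.00) + 1.4(8.00) + 0.3(159.95) = 334.10 + 11.20 + 47.99 = 393.29
C6: 1.35(257.00) + 1.75(78.03) + 0.5(159.25) = 346.95 + 136.55 + 79.63 = 563.13
Combination 1 governs: V_u = 636.35 kN.

636.35 kN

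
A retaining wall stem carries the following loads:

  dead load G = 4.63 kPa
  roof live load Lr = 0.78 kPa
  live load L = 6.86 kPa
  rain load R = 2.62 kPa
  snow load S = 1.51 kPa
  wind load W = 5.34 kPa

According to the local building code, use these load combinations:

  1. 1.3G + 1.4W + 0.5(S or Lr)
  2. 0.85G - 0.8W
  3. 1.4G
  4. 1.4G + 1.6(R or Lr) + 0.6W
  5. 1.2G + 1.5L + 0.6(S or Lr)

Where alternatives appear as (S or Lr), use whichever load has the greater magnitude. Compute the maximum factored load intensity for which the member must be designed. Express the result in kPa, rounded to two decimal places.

(S or Lr) → S = 1.51 kPa; (R or Lr) → R = 2.62 kPa.
1. 1.3(4.63) + 1.4(5.34) + 0.5(1.51) = 14.25
2. 0.85(4.63) - 0.8(5.34) = -0.34
3. 1.4(4.63) = 6.48
4. 1.4(4.63) + 1.6(2.62) + 0.6(5.34) = 13.88
5. 1.2(4.63) + 1.5(6.86) + 0.6(1.51) = 16.75
The controlling combination is 5, giving 16.75 kPa.

16.75 kPa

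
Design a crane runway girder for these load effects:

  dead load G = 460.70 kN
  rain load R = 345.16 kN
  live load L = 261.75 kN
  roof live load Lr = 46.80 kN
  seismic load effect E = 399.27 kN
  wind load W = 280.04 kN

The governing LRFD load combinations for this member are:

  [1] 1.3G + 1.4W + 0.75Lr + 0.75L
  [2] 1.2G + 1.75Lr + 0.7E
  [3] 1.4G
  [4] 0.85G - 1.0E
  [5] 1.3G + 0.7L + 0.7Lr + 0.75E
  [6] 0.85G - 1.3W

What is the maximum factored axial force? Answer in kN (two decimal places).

1222.38 kN

[1] 1.3(460.70) + 1.4(280.04) + 0.75(46.80) + 0.75(261.75) = 598.91 + 392.06 + 35.10 + 196.31 = 1222.38
[2] 1.2(460.70) + 1.75(46.80) + 0.7(399.27) = 552.84 + 81.90 + 279.49 = 914.23
[3] 1.4(460.70) = 644.98
[4] 0.85(460.70) - 1.0(399.27) = -7.68
[5] 1.3(460.70) + 0.7(261.75) + 0.7(46.80) + 0.75(399.27) = 598.91 + 183.23 + 32.76 + 299.45 = 1114.35
[6] 0.85(460.70) - 1.3(280.04) = 27.54
Maximum is from combination 1.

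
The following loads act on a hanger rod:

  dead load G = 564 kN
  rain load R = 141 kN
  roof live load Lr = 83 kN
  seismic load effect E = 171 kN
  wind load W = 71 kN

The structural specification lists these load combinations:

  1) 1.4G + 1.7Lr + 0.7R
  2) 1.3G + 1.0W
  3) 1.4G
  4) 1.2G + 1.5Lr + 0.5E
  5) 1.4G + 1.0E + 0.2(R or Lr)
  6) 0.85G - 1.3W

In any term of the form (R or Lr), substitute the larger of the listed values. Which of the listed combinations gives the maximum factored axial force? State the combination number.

Combination 1

(R or Lr) → R = 141 kN.
1) 1.4(564) + 1.7(83) + 0.7(141) = 789.60 + 141.10 + 98.70 = 1029.40
2) 1.3(564) + 1.0(71) = 733.20 + 71.00 = 804.20
3) 1.4(564) = 789.60
4) 1.2(564) + 1.5(83) + 0.5(171) = 676.80 + 124.50 + 85.50 = 886.80
5) 1.4(564) + 1.0(171) + 0.2(141) = 789.60 + 171.00 + 28.20 = 988.80
6) 0.85(564) - 1.3(71) = 479.40 - 92.30 = 387.10
The largest value is 1029.40 kN from combination 1.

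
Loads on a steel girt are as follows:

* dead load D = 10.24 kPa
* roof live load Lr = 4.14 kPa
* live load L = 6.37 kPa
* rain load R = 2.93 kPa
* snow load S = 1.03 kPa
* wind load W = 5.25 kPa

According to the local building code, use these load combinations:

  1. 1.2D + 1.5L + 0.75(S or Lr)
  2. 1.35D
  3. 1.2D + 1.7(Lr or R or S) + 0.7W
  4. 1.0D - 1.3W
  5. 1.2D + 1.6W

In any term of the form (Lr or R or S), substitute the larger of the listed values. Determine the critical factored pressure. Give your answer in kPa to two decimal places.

24.95 kPa

(S or Lr) → Lr = 4.14 kPa; (Lr or R or S) → Lr = 4.14 kPa.
1. 1.2(10.24) + 1.5(6.37) + 0.75(4.14) = 24.95
2. 1.35(10.24) = 13.82
3. 1.2(10.24) + 1.7(4.14) + 0.7(5.25) = 23.00
4. 1.0(10.24) - 1.3(5.25) = 3.42
5. 1.2(10.24) + 1.6(5.25) = 20.69
The controlling combination is 1, giving 24.95 kPa.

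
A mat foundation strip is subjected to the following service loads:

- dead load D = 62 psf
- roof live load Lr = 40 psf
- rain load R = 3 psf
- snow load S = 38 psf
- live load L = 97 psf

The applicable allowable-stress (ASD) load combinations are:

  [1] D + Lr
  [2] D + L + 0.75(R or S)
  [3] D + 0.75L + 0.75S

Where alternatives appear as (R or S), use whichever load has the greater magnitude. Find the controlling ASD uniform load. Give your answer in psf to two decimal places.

(R or S) → S = 38 psf.
[1] 1.0(62) + 1.0(40) = 62.00 + 40.00 = 102.00
[2] 1.0(62) + 1.0(97) + 0.75(38) = 62.00 + 97.00 + 28.50 = 187.50
[3] 1.0(62) + 0.75(97) + 0.75(38) = 62.00 + 72.75 + 28.50 = 163.25
Combination 2 governs: q = 187.50 psf.

187.50 psf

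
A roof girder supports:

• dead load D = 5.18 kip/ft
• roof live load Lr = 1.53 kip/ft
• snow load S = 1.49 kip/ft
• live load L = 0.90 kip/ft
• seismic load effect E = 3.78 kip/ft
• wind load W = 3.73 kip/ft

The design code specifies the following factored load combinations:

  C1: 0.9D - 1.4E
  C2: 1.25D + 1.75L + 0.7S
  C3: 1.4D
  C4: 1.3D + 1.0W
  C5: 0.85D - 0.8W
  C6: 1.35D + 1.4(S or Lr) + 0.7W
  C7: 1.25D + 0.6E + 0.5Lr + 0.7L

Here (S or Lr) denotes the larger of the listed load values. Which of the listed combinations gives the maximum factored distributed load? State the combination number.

Combination 6

(S or Lr) → Lr = 1.53 kip/ft.
C1: 0.9(5.18) - 1.4(3.78) = 4.66 - 5.29 = -0.63
C2: 1.25(5.18) + 1.75(0.90) + 0.7(1.49) = 9.09
C3: 1.4(5.18) = 7.25
C4: 1.3(5.18) + 1.0(3.73) = 6.73 + 3.73 = 10.46
C5: 0.85(5.18) - 0.8(3.73) = 4.40 - 2.98 = 1.42
C6: 1.35(5.18) + 1.4(1.53) + 0.7(3.73) = 11.75
C7: 1.25(5.18) + 0.6(3.78) + 0.5(1.53) + 0.7(0.90) = 10.14
The largest value is 11.75 kip/ft from combination 6.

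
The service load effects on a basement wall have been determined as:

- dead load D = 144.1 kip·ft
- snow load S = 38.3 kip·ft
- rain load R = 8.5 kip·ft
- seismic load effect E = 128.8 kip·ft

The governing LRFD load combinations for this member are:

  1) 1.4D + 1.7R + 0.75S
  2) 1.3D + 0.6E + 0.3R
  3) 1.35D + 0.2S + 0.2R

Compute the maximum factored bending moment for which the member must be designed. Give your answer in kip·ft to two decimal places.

267.16 kip·ft

1) 1.4(144.1) + 1.7(8.5) + 0.75(38.3) = 201.74 + 14.45 + 28.73 = 244.92
2) 1.3(144.1) + 0.6(128.8) + 0.3(8.5) = 187.33 + 77.28 + 2.55 = 267.16
3) 1.35(144.1) + 0.2(38.3) + 0.2(8.5) = 194.54 + 7.66 + 1.70 = 203.90
Maximum is from combination 2.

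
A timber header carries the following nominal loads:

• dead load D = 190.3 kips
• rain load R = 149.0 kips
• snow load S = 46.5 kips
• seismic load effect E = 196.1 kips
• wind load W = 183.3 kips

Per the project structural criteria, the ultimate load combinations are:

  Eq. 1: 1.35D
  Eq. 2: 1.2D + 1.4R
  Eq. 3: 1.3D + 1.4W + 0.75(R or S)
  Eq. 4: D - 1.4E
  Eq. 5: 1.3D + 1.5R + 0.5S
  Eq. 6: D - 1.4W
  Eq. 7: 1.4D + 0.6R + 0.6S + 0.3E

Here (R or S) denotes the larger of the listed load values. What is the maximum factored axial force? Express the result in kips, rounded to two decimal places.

615.76 kips

(R or S) → R = 149.0 kips.
Eq. 1: 1.35(190.3) = 256.91
Eq. 2: 1.2(190.3) + 1.4(149.0) = 436.96
Eq. 3: 1.3(190.3) + 1.4(183.3) + 0.75(149.0) = 615.76
Eq. 4: 1.0(190.3) - 1.4(196.1) = -84.24
Eq. 5: 1.3(190.3) + 1.5(149.0) + 0.5(46.5) = 494.14
Eq. 6: 1.0(190.3) - 1.4(183.3) = -66.32
Eq. 7: 1.4(190.3) + 0.6(149.0) + 0.6(46.5) + 0.3(196.1) = 442.55
Maximum is from combination 3.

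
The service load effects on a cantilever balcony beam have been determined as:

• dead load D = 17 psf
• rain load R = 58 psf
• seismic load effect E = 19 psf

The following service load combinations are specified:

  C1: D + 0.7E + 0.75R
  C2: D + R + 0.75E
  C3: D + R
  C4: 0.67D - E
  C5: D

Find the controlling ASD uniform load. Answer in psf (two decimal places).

89.25 psf

C1: 1.0(17) + 0.7(19) + 0.75(58) = 17.00 + 13.30 + 43.50 = 73.80
C2: 1.0(17) + 1.0(58) + 0.75(19) = 17.00 + 58.00 + 14.25 = 89.25
C3: 1.0(17) + 1.0(58) = 17.00 + 58.00 = 75.00
C4: 0.67(17) - 1.0(19) = 11.39 - 19.00 = -7.61
C5: 1.0(17) = 17.00
Maximum is from combination 2.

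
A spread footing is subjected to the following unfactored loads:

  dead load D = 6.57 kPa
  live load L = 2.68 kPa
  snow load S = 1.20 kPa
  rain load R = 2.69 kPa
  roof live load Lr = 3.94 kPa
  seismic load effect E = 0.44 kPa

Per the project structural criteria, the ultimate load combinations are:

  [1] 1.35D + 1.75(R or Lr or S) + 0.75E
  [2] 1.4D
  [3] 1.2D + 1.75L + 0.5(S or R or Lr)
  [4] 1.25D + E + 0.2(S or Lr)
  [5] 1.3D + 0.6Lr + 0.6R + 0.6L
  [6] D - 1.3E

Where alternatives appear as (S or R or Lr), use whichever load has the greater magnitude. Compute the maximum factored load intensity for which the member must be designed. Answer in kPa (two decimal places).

(R or Lr or S) → Lr = 3.94 kPa; (S or R or Lr) → Lr = 3.94 kPa; (S or Lr) → Lr = 3.94 kPa.
[1] 1.35(6.57) + 1.75(3.94) + 0.75(0.44) = 16.09
[2] 1.4(6.57) = 9.20
[3] 1.2(6.57) + 1.75(2.68) + 0.5(3.94) = 7.88 + 4.69 + 1.97 = 14.54
[4] 1.25(6.57) + 1.0(0.44) + 0.2(3.94) = 8.21 + 0.44 + 0.79 = 9.44
[5] 1.3(6.57) + 0.6(3.94) + 0.6(2.69) + 0.6(2.68) = 14.13
[6] 1.0(6.57) - 1.3(0.44) = 6.57 - 0.57 = 6.00
Maximum is from combination 1.

16.09 kPa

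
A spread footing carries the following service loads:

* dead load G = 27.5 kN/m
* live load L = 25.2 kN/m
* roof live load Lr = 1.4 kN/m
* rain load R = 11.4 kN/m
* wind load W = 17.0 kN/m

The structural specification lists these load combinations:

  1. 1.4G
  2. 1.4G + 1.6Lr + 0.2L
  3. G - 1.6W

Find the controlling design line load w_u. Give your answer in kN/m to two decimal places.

45.78 kN/m

1. 1.4(27.5) = 38.50
2. 1.4(27.5) + 1.6(1.4) + 0.2(25.2) = 45.78
3. 1.0(27.5) - 1.6(17.0) = 0.30
Maximum is from combination 2.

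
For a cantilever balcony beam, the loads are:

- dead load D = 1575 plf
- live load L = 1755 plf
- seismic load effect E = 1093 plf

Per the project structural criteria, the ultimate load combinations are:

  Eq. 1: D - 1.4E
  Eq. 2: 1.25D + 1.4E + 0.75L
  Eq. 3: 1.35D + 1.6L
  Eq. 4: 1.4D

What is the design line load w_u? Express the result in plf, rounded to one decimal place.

4934.3 plf

Eq. 1: 1.0(1575) - 1.4(1093) = 1575.0 - 1530.2 = 44.8
Eq. 2: 1.25(1575) + 1.4(1093) + 0.75(1755) = 4815.2
Eq. 3: 1.35(1575) + 1.6(1755) = 2126.3 + 2808.0 = 4934.3
Eq. 4: 1.4(1575) = 2205.0
Maximum is from combination 3.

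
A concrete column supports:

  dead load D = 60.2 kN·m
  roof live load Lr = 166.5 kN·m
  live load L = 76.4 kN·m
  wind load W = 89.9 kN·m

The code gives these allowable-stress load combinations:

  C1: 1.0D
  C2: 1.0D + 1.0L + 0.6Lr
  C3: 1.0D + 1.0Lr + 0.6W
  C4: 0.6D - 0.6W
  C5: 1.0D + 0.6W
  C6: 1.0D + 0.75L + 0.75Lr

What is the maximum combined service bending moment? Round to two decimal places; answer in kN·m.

280.64 kN·m

C1: 1.0(60.2) = 60.20
C2: 1.0(60.2) + 1.0(76.4) + 0.6(166.5) = 60.20 + 76.40 + 99.90 = 236.50
C3: 1.0(60.2) + 1.0(166.5) + 0.6(89.9) = 60.20 + 166.50 + 53.94 = 280.64
C4: 0.6(60.2) - 0.6(89.9) = 36.12 - 53.94 = -17.82
C5: 1.0(60.2) + 0.6(89.9) = 60.20 + 53.94 = 114.14
C6: 1.0(60.2) + 0.75(76.4) + 0.75(166.5) = 60.20 + 57.30 + 124.88 = 242.38
The controlling combination is 3, giving 280.64 kN·m.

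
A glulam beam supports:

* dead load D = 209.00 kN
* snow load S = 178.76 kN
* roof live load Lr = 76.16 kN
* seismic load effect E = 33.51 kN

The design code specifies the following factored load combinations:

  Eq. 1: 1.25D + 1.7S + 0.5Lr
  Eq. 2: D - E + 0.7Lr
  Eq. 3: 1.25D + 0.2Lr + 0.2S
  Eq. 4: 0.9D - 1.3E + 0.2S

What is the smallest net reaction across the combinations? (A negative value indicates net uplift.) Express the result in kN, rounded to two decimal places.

180.29 kN

Eq. 1: 1.25(209.00) + 1.7(178.76) + 0.5(76.16) = 603.22
Eq. 2: 1.0(209.00) - 1.0(33.51) + 0.7(76.16) = 228.80
Eq. 3: 1.25(209.00) + 0.2(76.16) + 0.2(178.76) = 312.23
Eq. 4: 0.9(209.00) - 1.3(33.51) + 0.2(178.76) = 180.29
Combination 4 gives the minimum: 180.29 kN.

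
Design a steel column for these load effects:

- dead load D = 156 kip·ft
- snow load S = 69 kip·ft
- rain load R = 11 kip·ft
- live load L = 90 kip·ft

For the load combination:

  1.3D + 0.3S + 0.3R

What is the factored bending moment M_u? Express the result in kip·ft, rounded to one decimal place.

1.3(156) + 0.3(69) + 0.3(11) = 226.8
M_u = 226.8 kip·ft.

226.8 kip·ft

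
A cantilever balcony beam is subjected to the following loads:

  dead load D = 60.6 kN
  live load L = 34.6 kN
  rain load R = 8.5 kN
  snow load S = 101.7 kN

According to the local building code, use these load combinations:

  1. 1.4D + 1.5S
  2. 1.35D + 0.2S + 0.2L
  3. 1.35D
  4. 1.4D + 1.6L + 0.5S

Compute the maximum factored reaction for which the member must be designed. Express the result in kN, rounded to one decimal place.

237.4 kN

1. 1.4(60.6) + 1.5(101.7) = 84.8 + 152.6 = 237.4
2. 1.35(60.6) + 0.2(101.7) + 0.2(34.6) = 109.1
3. 1.35(60.6) = 81.8
4. 1.4(60.6) + 1.6(34.6) + 0.5(101.7) = 84.8 + 55.4 + 50.9 = 191.1
The controlling combination is 1, giving 237.4 kN.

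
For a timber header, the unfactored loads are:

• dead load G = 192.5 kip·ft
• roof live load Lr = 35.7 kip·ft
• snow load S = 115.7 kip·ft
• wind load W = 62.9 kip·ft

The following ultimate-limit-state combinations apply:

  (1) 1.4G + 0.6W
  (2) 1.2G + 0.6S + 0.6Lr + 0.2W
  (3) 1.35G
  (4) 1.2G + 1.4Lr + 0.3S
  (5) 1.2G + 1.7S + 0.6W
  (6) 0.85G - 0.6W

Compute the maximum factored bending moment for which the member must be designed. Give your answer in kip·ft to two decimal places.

465.43 kip·ft

(1) 1.4(192.5) + 0.6(62.9) = 269.50 + 37.74 = 307.24
(2) 1.2(192.5) + 0.6(115.7) + 0.6(35.7) + 0.2(62.9) = 231.00 + 69.42 + 21.42 + 12.58 = 334.42
(3) 1.35(192.5) = 259.88
(4) 1.2(192.5) + 1.4(35.7) + 0.3(115.7) = 231.00 + 49.98 + 34.71 = 315.69
(5) 1.2(192.5) + 1.7(115.7) + 0.6(62.9) = 231.00 + 196.69 + 37.74 = 465.43
(6) 0.85(192.5) - 0.6(62.9) = 163.63 - 37.74 = 125.89
Maximum is from combination 5.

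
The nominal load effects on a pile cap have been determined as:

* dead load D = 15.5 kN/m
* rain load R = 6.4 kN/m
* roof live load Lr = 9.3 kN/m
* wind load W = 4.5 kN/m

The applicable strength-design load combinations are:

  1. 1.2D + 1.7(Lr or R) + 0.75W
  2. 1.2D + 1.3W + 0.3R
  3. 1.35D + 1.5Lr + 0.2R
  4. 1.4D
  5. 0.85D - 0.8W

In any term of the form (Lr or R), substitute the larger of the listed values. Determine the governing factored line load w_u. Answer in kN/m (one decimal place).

(Lr or R) → Lr = 9.3 kN/m.
1. 1.2(15.5) + 1.7(9.3) + 0.75(4.5) = 18.6 + 15.8 + 3.4 = 37.8
2. 1.2(15.5) + 1.3(4.5) + 0.3(6.4) = 18.6 + 5.9 + 1.9 = 26.4
3. 1.35(15.5) + 1.5(9.3) + 0.2(6.4) = 20.9 + 14.0 + 1.3 = 36.2
4. 1.4(15.5) = 21.7
5. 0.85(15.5) - 0.8(4.5) = 13.2 - 3.6 = 9.6
Maximum is from combination 1.

37.8 kN/m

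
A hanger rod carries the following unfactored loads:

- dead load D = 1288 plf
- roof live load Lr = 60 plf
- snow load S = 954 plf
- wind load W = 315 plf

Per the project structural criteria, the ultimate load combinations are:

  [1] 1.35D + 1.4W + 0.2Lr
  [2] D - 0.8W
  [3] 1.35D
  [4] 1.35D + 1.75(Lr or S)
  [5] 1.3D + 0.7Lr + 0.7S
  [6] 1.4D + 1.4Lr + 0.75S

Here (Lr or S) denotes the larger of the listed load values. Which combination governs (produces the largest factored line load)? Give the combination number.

(Lr or S) → S = 954 plf.
[1] 1.35(1288) + 1.4(315) + 0.2(60) = 1738.8 + 441.0 + 12.0 = 2191.8
[2] 1.0(1288) - 0.8(315) = 1288.0 - 252.0 = 1036.0
[3] 1.35(1288) = 1738.8
[4] 1.35(1288) + 1.75(954) = 1738.8 + 1669.5 = 3408.3
[5] 1.3(1288) + 0.7(60) + 0.7(954) = 1674.4 + 42.0 + 667.8 = 2384.2
[6] 1.4(1288) + 1.4(60) + 0.75(954) = 1803.2 + 84.0 + 715.5 = 2602.7
The largest value is 3408.3 plf from combination 4.

Combination 4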